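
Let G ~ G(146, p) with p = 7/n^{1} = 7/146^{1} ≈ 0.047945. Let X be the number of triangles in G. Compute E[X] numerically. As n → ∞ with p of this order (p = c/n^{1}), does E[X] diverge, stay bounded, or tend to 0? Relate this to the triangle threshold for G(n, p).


Number of potential triangles: C(146, 3) = 508080.
Each occurs with probability p³ ≈ (0.047945)³ ≈ 1.1021369e-04.
By linearity: E[X] = C(146, 3)·p³ ≈ 508080 · 1.1021369e-04 ≈ 55.99737.
Here α = 1, so p = 7/n is exactly at the triangle threshold p ~ 1/n. Asymptotically E[X] → c³/6 = 7³/6 = 343/6 ≈ 57.16667, a bounded constant. In this regime the triangle count is asymptotically Poisson(c³/6).

E[X] ≈ 55.99737; in regime p = Θ(1/n^{1}) E[X] stays bounded (at the triangle threshold p ~ 1/n).


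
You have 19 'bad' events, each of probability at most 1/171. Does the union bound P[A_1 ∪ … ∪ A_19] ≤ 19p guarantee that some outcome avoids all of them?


Union bound: P[∪_{i=1}^{19} A_i] ≤ Σ_i P[A_i] ≤ 19·p = 19·(1/171) = 1/9.
Numerically: 1/9 ≈ 0.1111111.
Is 1/9 < 1? YES.
Since P[∪ A_i] ≤ 1/9 < 1, the complement has P[∩ A_i^c] ≥ 1 − 1/9 = 8/9 > 0, so some outcome avoids every A_i.

19·p = 1/9 ≈ 0.1111111; existence CERTIFIED by the union bound.


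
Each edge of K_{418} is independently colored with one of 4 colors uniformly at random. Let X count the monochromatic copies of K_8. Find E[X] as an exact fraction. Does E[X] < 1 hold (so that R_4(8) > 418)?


E[X] = C(418, 8) · 4^{1 − 28} = 21608403021078588 · 4^{−27} = 21608403021078588/18014398509481984.
As a reduced fraction: E[X] = 5402100755269647/4503599627370496 ≈ 1.200.
Is E[X] < 1? NO.
Since E[X] ≥ 1, the first-moment bound is inconclusive at n = 418; it does NOT by itself certify R_4(8) > 418.

E[X] = 5402100755269647/4503599627370496 ≈ 1.200; E[X] ≥ 1; first-moment method inconclusive here.


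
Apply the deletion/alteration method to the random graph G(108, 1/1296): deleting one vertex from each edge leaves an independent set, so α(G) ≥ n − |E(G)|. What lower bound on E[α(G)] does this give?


E[|E(G)|] = C(108, 2)·p = 5778 · (1/1296) = 107/24.
E[α(G)] ≥ n − E[|E(G)|] = 108 − 107/24 = 2485/24.
Numerically: ≈ 103.54167.
(This is only a lower bound; the true E[α(G)] may be larger.)

E[α(G)] ≥ 2485/24 ≈ 103.54167.


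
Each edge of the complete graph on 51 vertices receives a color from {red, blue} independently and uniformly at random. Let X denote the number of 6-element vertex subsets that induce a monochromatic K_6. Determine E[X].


Let X = Σ_S X_S over the C(51, 6) = 18009460 subsets S of size 6, where X_S = 1 if the K_6 on S is monochromatic.
For a fixed S, the K_6 on S has C(6, 2) = 15 edges. P[all 15 edges red] = (1/2)^15, and likewise for blue, so P[monochromatic] = 2·(1/2)^15 = 2^{1 − 15} = 1/16384.
By linearity: E[X] = C(51, 6) · 2^{1 − 15} = 18009460 · 1/16384 = 4502365/4096.
Numerically: E[X] ≈ 1099.210205.

E[X] = C(51,6)·2^(1−C(6,2)) = 4502365/4096 ≈ 1099.210205.


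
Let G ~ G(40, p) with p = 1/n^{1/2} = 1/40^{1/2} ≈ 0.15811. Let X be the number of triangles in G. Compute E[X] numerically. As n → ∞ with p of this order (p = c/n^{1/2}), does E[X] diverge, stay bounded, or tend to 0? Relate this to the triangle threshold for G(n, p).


Number of potential triangles: C(40, 3) = 9880.
Each occurs with probability p³ ≈ (0.15811)³ ≈ 3.9528471e-03.
By linearity: E[X] = C(40, 3)·p³ ≈ 9880 · 3.9528471e-03 ≈ 39.05413.
Since α = 1/2 < 1, p = c/n^{1/2} ≫ 1/n is above the triangle threshold p ~ 1/n. Asymptotically E[X] ~ (c³/6)·n^{3(1−α)} = (1³/6)·n^{1.5} → ∞; triangles are abundant w.h.p.

E[X] ≈ 39.05413; in regime p = Θ(1/n^{1/2}) E[X] diverges (above the triangle threshold p ~ 1/n).


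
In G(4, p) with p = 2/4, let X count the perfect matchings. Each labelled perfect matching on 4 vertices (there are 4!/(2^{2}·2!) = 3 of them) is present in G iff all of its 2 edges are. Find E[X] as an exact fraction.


K_4 has 4!/(2^{2}·2!) = 3 labelled perfect matchings.
For each such perfect matching H, let X_H = 1 if all 2 edges of H are present in G. Then P[X_H = 1] = p^{2} = (1/2)^{2} = 1/4.
By linearity: E[X] = Σ_H E[X_H] = 3 · p^{2} = 3 · 1/4 = 3/4.
Numerically: E[X] ≈ 0.75.

E[X] = 3 · (1/2)^{2} = 3/4 ≈ 0.75.


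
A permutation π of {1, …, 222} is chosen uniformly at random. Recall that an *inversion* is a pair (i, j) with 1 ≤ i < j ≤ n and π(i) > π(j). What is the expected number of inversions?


Write X = Σ X_I over the C(222, 2) = 24531 pairs i < j, with X_I the indicator of one inversion.
There are 24531 indicators.
For each fixed pair i < j, the values π(i) and π(j) are two distinct elements of {1, …, 222} in uniformly random order; by symmetry P[π(i) > π(j)] = 1/2.
By linearity: E[X] = 24531 · (1/2) = C(222, 2) · (1/2) = 24531/2 = 24531/2 ≈ 12265.500000.

E[X] = 24531/2 = 12265.500000.


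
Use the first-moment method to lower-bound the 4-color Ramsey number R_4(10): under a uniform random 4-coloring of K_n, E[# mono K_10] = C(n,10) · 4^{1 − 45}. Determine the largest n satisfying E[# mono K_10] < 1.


We need C(n, 10) · 4^{1 − 45} < 1, i.e. C(n, 10) < 4^{45 − 1} = 309485009821345068724781056.
Check values of n near the boundary:
  n = 2022: C(2022, 10) = 307870445231474093395937796; 307870445231474093395937796 < 309485009821345068724781056? YES
  n = 2023: C(2023, 10) = 309399856285778485315440716; 309399856285778485315440716 < 309485009821345068724781056? YES
  n = 2024: C(2024, 10) = 310936101848269937576192656; 310936101848269937576192656 < 309485009821345068724781056? NO
  n = 2025: C(2025, 10) = 312479209053472269772600560; 312479209053472269772600560 < 309485009821345068724781056? NO
The largest n with C(n, 10) < 309485009821345068724781056 is n = 2023 (where E[X] = 77349964071444621328860179/77371252455336267181195264 ≈ 0.99972). Hence R_4(10) > 2023, i.e. R_4(10) ≥ 2024.

Largest n = 2023; hence R_4(10) > 2023.


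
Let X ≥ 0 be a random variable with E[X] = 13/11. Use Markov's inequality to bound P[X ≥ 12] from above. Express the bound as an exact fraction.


μ = E[X] = 13/11, a = 12.
Markov: P[X ≥ 12] ≤ μ/a = (13/11)/12 = 13/132.
Numerically: ≈ 0.09848.
(Since a = 12 > μ = 1.18182, the bound 13/132 is < 1 and informative.)

P[X ≥ 12] ≤ 13/132 ≈ 0.09848.


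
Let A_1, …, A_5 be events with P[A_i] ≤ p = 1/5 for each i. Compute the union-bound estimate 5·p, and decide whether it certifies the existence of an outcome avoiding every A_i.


Union bound: P[∪_{i=1}^{5} A_i] ≤ Σ_i P[A_i] ≤ 5·p = 5·(1/5) = 1.
Numerically: 1 ≈ 1.0000.
Is 1 < 1? NO.
Since the bound 1 is ≥ 1, the union bound is uninformative here; it does NOT by itself certify existence.

5·p = 1 ≈ 1.0000; existence NOT certified by the union bound.


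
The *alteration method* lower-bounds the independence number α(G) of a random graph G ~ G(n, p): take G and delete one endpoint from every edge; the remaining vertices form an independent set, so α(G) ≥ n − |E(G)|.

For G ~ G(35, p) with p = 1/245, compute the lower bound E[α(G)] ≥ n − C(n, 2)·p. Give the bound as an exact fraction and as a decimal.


E[|E(G)|] = C(35, 2)·p = 595 · (1/245) = 17/7.
E[α(G)] ≥ n − E[|E(G)|] = 35 − 17/7 = 228/7.
Numerically: ≈ 32.57143.
(This is only a lower bound; the true E[α(G)] may be larger.)

E[α(G)] ≥ 228/7 ≈ 32.57143.


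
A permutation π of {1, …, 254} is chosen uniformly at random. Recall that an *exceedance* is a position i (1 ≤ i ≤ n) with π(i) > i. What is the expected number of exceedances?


Write X = Σ_{i=1}^{254} X_i, where X_i = 1_{π(i) > i}.
For each fixed i, π(i) is uniform over {1, …, 254} (marginal of a uniform permutation), so P[π(i) > i] = (n − i)/n. Summing: Σ_{i=1}^{254} (n − i)/n = (0 + 1 + … + 253)/254 = 254(254 − 1)/(2·254) = (254 − 1)/2.
Hence E[X] = Σ_{i=1}^{254} (254 − i)/254 = 253/2 ≈ 126.500000.

E[X] = 253/2 = 126.500000.


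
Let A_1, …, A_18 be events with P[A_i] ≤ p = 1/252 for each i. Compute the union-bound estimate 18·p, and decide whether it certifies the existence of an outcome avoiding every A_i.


Union bound: P[∪_{i=1}^{18} A_i] ≤ Σ_i P[A_i] ≤ 18·p = 18·(1/252) = 1/14.
Numerically: 1/14 ≈ 0.0714.
Is 1/14 < 1? YES.
Since P[∪ A_i] ≤ 1/14 < 1, the complement has P[∩ A_i^c] ≥ 1 − 1/14 = 13/14 > 0, so some outcome avoids every A_i.

18·p = 1/14 ≈ 0.0714; existence CERTIFIED by the union bound.


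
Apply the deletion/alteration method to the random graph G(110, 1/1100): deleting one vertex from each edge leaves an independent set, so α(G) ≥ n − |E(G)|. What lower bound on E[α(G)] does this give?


E[|E(G)|] = C(110, 2)·p = 5995 · (1/1100) = 109/20.
E[α(G)] ≥ n − E[|E(G)|] = 110 − 109/20 = 2091/20.
Numerically: ≈ 104.550.
(This is only a lower bound; the true E[α(G)] may be larger.)

E[α(G)] ≥ 2091/20 ≈ 104.550.


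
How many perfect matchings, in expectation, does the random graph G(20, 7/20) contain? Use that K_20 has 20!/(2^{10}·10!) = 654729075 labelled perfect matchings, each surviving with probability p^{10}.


K_20 has 20!/(2^{10}·10!) = 654729075 labelled perfect matchings.
For each such perfect matching H, let X_H = 1 if all 10 edges of H are present in G. Then P[X_H = 1] = p^{10} = (7/20)^{10} = 282475249/10240000000000.
By linearity of expectation: E[X] = Σ_H E[X_H] = 654729075 · p^{10} = 654729075 · 282475249/10240000000000 = 7397790339526587/409600000000.
Numerically: E[X] ≈ 1.81e+04.

E[X] = 654729075 · (7/20)^{10} = 7397790339526587/409600000000 ≈ 1.81e+04.


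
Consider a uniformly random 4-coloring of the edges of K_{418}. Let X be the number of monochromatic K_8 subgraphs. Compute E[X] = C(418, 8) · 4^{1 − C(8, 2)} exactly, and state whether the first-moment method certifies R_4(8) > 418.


E[X] = C(418, 8) · 4^{1 − 28} = 21608403021078588 · 4^{−27} = 21608403021078588/18014398509481984.
As a reduced fraction: E[X] = 5402100755269647/4503599627370496 ≈ 1.19951.
Is E[X] < 1? NO.
Since E[X] ≥ 1, the first-moment bound is inconclusive at n = 418; it does NOT by itself certify R_4(8) > 418.

E[X] = 5402100755269647/4503599627370496 ≈ 1.19951; E[X] ≥ 1; first-moment method inconclusive here.


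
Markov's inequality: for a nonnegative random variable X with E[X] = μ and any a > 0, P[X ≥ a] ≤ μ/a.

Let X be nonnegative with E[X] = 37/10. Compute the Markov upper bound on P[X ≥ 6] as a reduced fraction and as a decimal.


μ = E[X] = 37/10, a = 6.
Markov: P[X ≥ 6] ≤ μ/a = (37/10)/6 = 37/60.
Numerically: ≈ 0.61667.
(Since a = 6 > μ = 3.70000, the bound 37/60 is < 1 and informative.)

P[X ≥ 6] ≤ 37/60 ≈ 0.61667.


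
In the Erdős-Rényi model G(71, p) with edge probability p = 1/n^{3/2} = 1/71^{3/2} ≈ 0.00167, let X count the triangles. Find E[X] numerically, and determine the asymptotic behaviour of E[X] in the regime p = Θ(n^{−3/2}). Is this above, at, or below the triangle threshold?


Number of potential triangles: C(71, 3) = 57155.
Each occurs with probability p³ ≈ (0.00167)³ ≈ 4.67022e-09.
By linearity: E[X] = C(71, 3)·p³ ≈ 57155 · 4.67022e-09 ≈ 0.000.
Since α = 3/2 > 1, p = c/n^{3/2} = o(1/n) is below the triangle threshold p ~ 1/n. Asymptotically E[X] ~ (c³/6)·n^{3(1−α)} = (1³/6)·n^{-1.5} → 0, so by Markov's inequality G has no triangles w.h.p.

E[X] ≈ 0.000; in regime p = Θ(1/n^{3/2}) E[X] tends to 0 (below the triangle threshold p ~ 1/n).


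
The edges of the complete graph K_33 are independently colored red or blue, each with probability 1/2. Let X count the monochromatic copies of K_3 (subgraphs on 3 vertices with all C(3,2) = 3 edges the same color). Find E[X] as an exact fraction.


Let X = Σ_S X_S over the C(33, 3) = 5456 subsets S of size 3, where X_S = 1 if the K_3 on S is monochromatic.
For a fixed S, the K_3 on S has C(3, 2) = 3 edges. P[all 3 edges red] = (1/2)^3, and likewise for blue, so P[monochromatic] = 2·(1/2)^3 = 2^{1 − 3} = 1/4.
By linearity of expectation: E[X] = C(33, 3) · 2^{1 − 3} = 5456 · 1/4 = 1364.
Numerically: E[X] ≈ 1364.0000.

E[X] = C(33,3)·2^(1−C(3,2)) = 1364 ≈ 1364.0000.


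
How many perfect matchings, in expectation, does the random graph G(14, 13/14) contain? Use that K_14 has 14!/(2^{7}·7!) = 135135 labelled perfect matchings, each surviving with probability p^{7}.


K_14 has 14!/(2^{7}·7!) = 135135 labelled perfect matchings.
For each such perfect matching H, let X_H = 1 if all 7 edges of H are present in G. Then P[X_H = 1] = p^{7} = (13/14)^{7} = 62748517/105413504.
By linearity: E[X] = Σ_H E[X_H] = 135135 · p^{7} = 135135 · 62748517/105413504 = 1211360120685/15059072.
Numerically: E[X] ≈ 8.04e+04.

E[X] = 135135 · (13/14)^{7} = 1211360120685/15059072 ≈ 8.04e+04.


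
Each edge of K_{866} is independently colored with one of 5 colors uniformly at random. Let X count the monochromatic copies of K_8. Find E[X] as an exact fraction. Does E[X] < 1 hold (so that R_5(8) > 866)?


E[X] = C(866, 8) · 5^{1 − 28} = 7595214554331451620 · 5^{−27} = 7595214554331451620/7450580596923828125.
As a reduced fraction: E[X] = 1519042910866290324/1490116119384765625 ≈ 1.019412.
Is E[X] < 1? NO.
Since E[X] ≥ 1, the first-moment bound is inconclusive at n = 866; it does NOT by itself certify R_5(8) > 866.

E[X] = 1519042910866290324/1490116119384765625 ≈ 1.019412; E[X] ≥ 1; first-moment method inconclusive here.


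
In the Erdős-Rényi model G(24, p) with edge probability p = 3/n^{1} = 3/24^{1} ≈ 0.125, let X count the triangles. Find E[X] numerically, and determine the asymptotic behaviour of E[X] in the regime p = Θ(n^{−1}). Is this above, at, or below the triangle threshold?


Number of potential triangles: C(24, 3) = 2024.
Each occurs with probability p³ ≈ (0.125)³ ≈ 1.953125e-03.
By linearity: E[X] = C(24, 3)·p³ ≈ 2024 · 1.953125e-03 ≈ 3.9531.
Here α = 1, so p = 3/n is exactly at the triangle threshold p ~ 1/n. Asymptotically E[X] → c³/6 = 3³/6 = 9/2 ≈ 4.5000, a bounded constant. In this regime the triangle count is asymptotically Poisson(c³/6).

E[X] ≈ 3.9531; in regime p = Θ(1/n^{1}) E[X] stays bounded (at the triangle threshold p ~ 1/n).


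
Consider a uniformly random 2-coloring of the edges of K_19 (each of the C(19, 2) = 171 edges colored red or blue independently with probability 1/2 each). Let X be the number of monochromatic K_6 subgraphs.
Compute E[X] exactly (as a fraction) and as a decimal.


Let X = Σ_S X_S over the C(19, 6) = 27132 subsets S of size 6, where X_S = 1 if the K_6 on S is monochromatic.
For a fixed S, the K_6 on S has C(6, 2) = 15 edges. P[all 15 edges red] = (1/2)^15, and likewise for blue, so P[monochromatic] = 2·(1/2)^15 = 2^{1 − 15} = 1/16384.
Summing: E[X] = C(19, 6) · 2^{1 − 15} = 27132 · 1/16384 = 6783/4096.
Numerically: E[X] ≈ 1.656.

E[X] = C(19,6)·2^(1−C(6,2)) = 6783/4096 ≈ 1.656.


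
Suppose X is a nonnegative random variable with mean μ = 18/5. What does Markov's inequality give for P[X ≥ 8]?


μ = E[X] = 18/5, a = 8.
Markov: P[X ≥ 8] ≤ μ/a = (18/5)/8 = 9/20.
Numerically: ≈ 0.450000.
(Since a = 8 > μ = 3.600000, the bound 9/20 is < 1 and informative.)

P[X ≥ 8] ≤ 9/20 ≈ 0.450000.


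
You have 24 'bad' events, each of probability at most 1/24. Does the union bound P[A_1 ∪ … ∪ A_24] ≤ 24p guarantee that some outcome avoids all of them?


Union bound: P[∪_{i=1}^{24} A_i] ≤ Σ_i P[A_i] ≤ 24·p = 24·(1/24) = 1.
Numerically: 1 ≈ 1.000000.
Is 1 < 1? NO.
Since the bound 1 is ≥ 1, the union bound is uninformative here; it does NOT by itself certify existence.

24·p = 1 ≈ 1.000000; existence NOT certified by the union bound.


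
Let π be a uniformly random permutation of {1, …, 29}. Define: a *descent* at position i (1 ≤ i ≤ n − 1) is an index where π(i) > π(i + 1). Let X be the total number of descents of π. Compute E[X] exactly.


Write X = Σ X_I over i = 1, …, 28, with X_I the indicator of one descent.
There are 28 indicators.
For each fixed i, the pair (π(i), π(i+1)) is a uniformly random ordered pair of distinct values from {1, …, 29}; by symmetry P[π(i) > π(i+1)] = 1/2.
By linearity: E[X] = 28 · (1/2) = (29 − 1) · (1/2) = 14 ≈ 14.00000.

E[X] = 14 = 14.00000.


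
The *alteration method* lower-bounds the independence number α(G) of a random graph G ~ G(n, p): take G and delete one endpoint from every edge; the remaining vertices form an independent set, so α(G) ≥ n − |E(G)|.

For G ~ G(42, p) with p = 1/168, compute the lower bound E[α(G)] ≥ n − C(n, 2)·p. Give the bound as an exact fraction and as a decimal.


E[|E(G)|] = C(42, 2)·p = 861 · (1/168) = 41/8.
E[α(G)] ≥ n − E[|E(G)|] = 42 − 41/8 = 295/8.
Numerically: ≈ 36.87500.
(This is only a lower bound; the true E[α(G)] may be larger.)

E[α(G)] ≥ 295/8 ≈ 36.87500.


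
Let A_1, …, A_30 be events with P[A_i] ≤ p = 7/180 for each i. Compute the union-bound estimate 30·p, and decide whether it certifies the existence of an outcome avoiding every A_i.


Union bound: P[∪_{i=1}^{30} A_i] ≤ Σ_i P[A_i] ≤ 30·p = 30·(7/180) = 7/6.
Numerically: 7/6 ≈ 1.1667.
Is 7/6 < 1? NO.
Since the bound 7/6 is ≥ 1, the union bound is uninformative here; it does NOT by itself certify existence.

30·p = 7/6 ≈ 1.1667; existence NOT certified by the union bound.


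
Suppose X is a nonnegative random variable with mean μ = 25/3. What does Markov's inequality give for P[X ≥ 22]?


μ = E[X] = 25/3, a = 22.
Markov: P[X ≥ 22] ≤ μ/a = (25/3)/22 = 25/66.
Numerically: ≈ 0.3788.
(Since a = 22 > μ = 8.3333, the bound 25/66 is < 1 and informative.)

P[X ≥ 22] ≤ 25/66 ≈ 0.3788.


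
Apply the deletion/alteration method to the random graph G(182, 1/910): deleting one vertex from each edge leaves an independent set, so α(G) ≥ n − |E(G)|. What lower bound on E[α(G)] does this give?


E[|E(G)|] = C(182, 2)·p = 16471 · (1/910) = 181/10.
E[α(G)] ≥ n − E[|E(G)|] = 182 − 181/10 = 1639/10.
Numerically: ≈ 163.90000.
(This is only a lower bound; the true E[α(G)] may be larger.)

E[α(G)] ≥ 1639/10 ≈ 163.90000.


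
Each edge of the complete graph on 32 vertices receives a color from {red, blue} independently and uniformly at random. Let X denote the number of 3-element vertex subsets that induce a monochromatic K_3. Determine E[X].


Let X = Σ_S X_S over the C(32, 3) = 4960 subsets S of size 3, where X_S = 1 if the K_3 on S is monochromatic.
For a fixed S, the K_3 on S has C(3, 2) = 3 edges. P[all 3 edges red] = (1/2)^3, and likewise for blue, so P[monochromatic] = 2·(1/2)^3 = 2^{1 − 3} = 1/4.
By linearity of expectation: E[X] = C(32, 3) · 2^{1 − 3} = 4960 · 1/4 = 1240.
Numerically: E[X] ≈ 1240.000000.

E[X] = C(32,3)·2^(1−C(3,2)) = 1240 ≈ 1240.000000.


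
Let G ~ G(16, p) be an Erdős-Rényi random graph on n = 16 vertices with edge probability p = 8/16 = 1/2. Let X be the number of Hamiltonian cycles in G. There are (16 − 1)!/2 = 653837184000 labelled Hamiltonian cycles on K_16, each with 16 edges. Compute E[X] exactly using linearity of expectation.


K_16 has (16 − 1)!/2 = 653837184000 labelled Hamiltonian cycles.
For each such Hamiltonian cycle H, let X_H = 1 if all 16 edges of H are present in G. Then P[X_H = 1] = p^{16} = (1/2)^{16} = 1/65536.
By linearity of expectation: E[X] = Σ_H E[X_H] = 653837184000 · p^{16} = 653837184000 · 1/65536 = 638512875/64.
Numerically: E[X] ≈ 9.9768e+06.

E[X] = 653837184000 · (1/2)^{16} = 638512875/64 ≈ 9.9768e+06.


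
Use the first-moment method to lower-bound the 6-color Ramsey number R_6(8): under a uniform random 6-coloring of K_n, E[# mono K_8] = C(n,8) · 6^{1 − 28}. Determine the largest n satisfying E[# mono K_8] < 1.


We need C(n, 8) · 6^{1 − 28} < 1, i.e. C(n, 8) < 6^{28 − 1} = 1023490369077469249536.
Check values of n near the boundary:
  n = 1590: C(1590, 8) = 995397314198933813310; 995397314198933813310 < 1023490369077469249536? YES
  n = 1591: C(1591, 8) = 1000427749141189953870; 1000427749141189953870 < 1023490369077469249536? YES
  n = 1592: C(1592, 8) = 1005480414540892933435; 1005480414540892933435 < 1023490369077469249536? YES
  n = 1593: C(1593, 8) = 1010555394551193970323; 1010555394551193970323 < 1023490369077469249536? YES
  n = 1594: C(1594, 8) = 1015652773590544255167; 1015652773590544255167 < 1023490369077469249536? YES
  n = 1595: C(1595, 8) = 1020772636343363633895; 1020772636343363633895 < 1023490369077469249536? YES
  n = 1596: C(1596, 8) = 1025915067760710553965; 1025915067760710553965 < 1023490369077469249536? NO
  n = 1597: C(1597, 8) = 1031080153060953275445; 1031080153060953275445 < 1023490369077469249536? NO
  n = 1598: C(1598, 8) = 1036267977730442348529; 1036267977730442348529 < 1023490369077469249536? NO
The largest n with C(n, 8) < 1023490369077469249536 is n = 1595 (where E[X] = 113419181815929292655/113721152119718805504 ≈ 0.9973). Hence R_6(8) > 1595, i.e. R_6(8) ≥ 1596.

Largest n = 1595; hence R_6(8) > 1595.


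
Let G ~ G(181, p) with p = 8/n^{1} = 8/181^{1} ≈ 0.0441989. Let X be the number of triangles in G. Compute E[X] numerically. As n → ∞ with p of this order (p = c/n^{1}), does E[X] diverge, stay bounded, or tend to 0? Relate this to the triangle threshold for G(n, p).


Number of potential triangles: C(181, 3) = 971970.
Each occurs with probability p³ ≈ (0.0441989)³ ≈ 8.63444120e-05.
By linearity: E[X] = C(181, 3)·p³ ≈ 971970 · 8.63444120e-05 ≈ 83.924178.
Here α = 1, so p = 8/n is exactly at the triangle threshold p ~ 1/n. Asymptotically E[X] → c³/6 = 8³/6 = 256/3 ≈ 85.333333, a bounded constant. In this regime the triangle count is asymptotically Poisson(c³/6).

E[X] ≈ 83.924178; in regime p = Θ(1/n^{1}) E[X] stays bounded (at the triangle threshold p ~ 1/n).


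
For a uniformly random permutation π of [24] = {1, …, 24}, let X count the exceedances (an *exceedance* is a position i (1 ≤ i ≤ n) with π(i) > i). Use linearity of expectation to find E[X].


Write X = Σ_{i=1}^{24} X_i, where X_i = 1_{π(i) > i}.
For each fixed i, π(i) is uniform over {1, …, 24} (marginal of a uniform permutation), so P[π(i) > i] = (n − i)/n. Summing: Σ_{i=1}^{24} (n − i)/n = (0 + 1 + … + 23)/24 = 24(24 − 1)/(2·24) = (24 − 1)/2.
Hence E[X] = Σ_{i=1}^{24} (24 − i)/24 = 23/2 ≈ 11.50000.

E[X] = 23/2 = 11.50000.


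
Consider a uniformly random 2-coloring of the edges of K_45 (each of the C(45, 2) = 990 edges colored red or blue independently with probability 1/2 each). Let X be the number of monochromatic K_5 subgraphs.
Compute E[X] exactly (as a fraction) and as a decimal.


Let X = Σ_S X_S over the C(45, 5) = 1221759 subsets S of size 5, where X_S = 1 if the K_5 on S is monochromatic.
For a fixed S, the K_5 on S has C(5, 2) = 10 edges. P[all 10 edges red] = (1/2)^10, and likewise for blue, so P[monochromatic] = 2·(1/2)^10 = 2^{1 − 10} = 1/512.
Summing: E[X] = C(45, 5) · 2^{1 − 10} = 1221759 · 1/512 = 1221759/512.
Numerically: E[X] ≈ 2386.24805.

E[X] = C(45,5)·2^(1−C(5,2)) = 1221759/512 ≈ 2386.24805.


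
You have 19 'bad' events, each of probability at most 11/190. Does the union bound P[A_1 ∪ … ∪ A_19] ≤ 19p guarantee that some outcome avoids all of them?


Union bound: P[∪_{i=1}^{19} A_i] ≤ Σ_i P[A_i] ≤ 19·p = 19·(11/190) = 11/10.
Numerically: 11/10 ≈ 1.100.
Is 11/10 < 1? NO.
Since the bound 11/10 is ≥ 1, the union bound is uninformative here; it does NOT by itself certify existence.

19·p = 11/10 ≈ 1.100; existence NOT certified by the union bound.


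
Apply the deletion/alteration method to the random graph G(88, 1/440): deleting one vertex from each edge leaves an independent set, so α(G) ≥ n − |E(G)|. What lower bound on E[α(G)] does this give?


E[|E(G)|] = C(88, 2)·p = 3828 · (1/440) = 87/10.
E[α(G)] ≥ n − E[|E(G)|] = 88 − 87/10 = 793/10.
Numerically: ≈ 79.300.
(This is only a lower bound; the true E[α(G)] may be larger.)

E[α(G)] ≥ 793/10 ≈ 79.300.


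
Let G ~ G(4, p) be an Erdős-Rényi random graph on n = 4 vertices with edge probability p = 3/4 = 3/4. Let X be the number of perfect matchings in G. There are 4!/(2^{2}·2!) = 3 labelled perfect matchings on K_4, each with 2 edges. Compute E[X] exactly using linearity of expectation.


K_4 has 4!/(2^{2}·2!) = 3 labelled perfect matchings.
For each such perfect matching H, let X_H = 1 if all 2 edges of H are present in G. Then P[X_H = 1] = p^{2} = (3/4)^{2} = 9/16.
Summing the indicators: E[X] = Σ_H E[X_H] = 3 · p^{2} = 3 · 9/16 = 27/16.
Numerically: E[X] ≈ 1.688.

E[X] = 3 · (3/4)^{2} = 27/16 ≈ 1.688.


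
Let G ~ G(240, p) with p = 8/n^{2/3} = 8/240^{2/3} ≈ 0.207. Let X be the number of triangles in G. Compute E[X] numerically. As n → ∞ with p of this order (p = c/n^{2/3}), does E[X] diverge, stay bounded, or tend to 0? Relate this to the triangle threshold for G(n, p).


Number of potential triangles: C(240, 3) = 2275280.
Each occurs with probability p³ ≈ (0.207)³ ≈ 8.88889e-03.
By linearity: E[X] = C(240, 3)·p³ ≈ 2275280 · 8.88889e-03 ≈ 20224.711.
Since α = 2/3 < 1, p = c/n^{2/3} ≫ 1/n is above the triangle threshold p ~ 1/n. Asymptotically E[X] ~ (c³/6)·n^{3(1−α)} = (8³/6)·n^{1} → ∞; triangles are abundant w.h.p.

E[X] ≈ 20224.711; in regime p = Θ(1/n^{2/3}) E[X] diverges (above the triangle threshold p ~ 1/n).


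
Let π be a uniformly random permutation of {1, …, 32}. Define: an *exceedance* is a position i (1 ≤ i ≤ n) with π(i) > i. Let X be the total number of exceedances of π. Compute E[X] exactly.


Write X = Σ_{i=1}^{32} X_i, where X_i = 1_{π(i) > i}.
For each fixed i, π(i) is uniform over {1, …, 32} (marginal of a uniform permutation), so P[π(i) > i] = (n − i)/n. Summing: Σ_{i=1}^{32} (n − i)/n = (0 + 1 + … + 31)/32 = 32(32 − 1)/(2·32) = (32 − 1)/2.
Hence E[X] = Σ_{i=1}^{32} (32 − i)/32 = 31/2 ≈ 15.500000.

E[X] = 31/2 = 15.500000.


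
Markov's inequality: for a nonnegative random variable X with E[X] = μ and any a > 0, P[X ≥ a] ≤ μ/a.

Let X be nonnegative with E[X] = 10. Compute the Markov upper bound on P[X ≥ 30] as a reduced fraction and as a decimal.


μ = E[X] = 10, a = 30.
Markov: P[X ≥ 30] ≤ μ/a = (10)/30 = 1/3.
Numerically: ≈ 0.3333.
(Since a = 30 > μ = 10.0000, the bound 1/3 is < 1 and informative.)

P[X ≥ 30] ≤ 1/3 ≈ 0.3333.


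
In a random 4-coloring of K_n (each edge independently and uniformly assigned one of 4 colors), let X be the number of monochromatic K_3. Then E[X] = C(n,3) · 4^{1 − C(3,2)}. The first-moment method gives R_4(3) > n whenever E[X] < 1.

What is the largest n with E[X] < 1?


We need C(n, 3) · 4^{1 − 3} < 1, i.e. C(n, 3) < 4^{3 − 1} = 16.
Check values of n near the boundary:
  n = 3: C(3, 3) = 1; 1 < 16? YES
  n = 4: C(4, 3) = 4; 4 < 16? YES
  n = 5: C(5, 3) = 10; 10 < 16? YES
  n = 6: C(6, 3) = 20; 20 < 16? NO
The largest n with C(n, 3) < 16 is n = 5 (where E[X] = 5/8 ≈ 0.625000). Hence R_4(3) > 5, i.e. R_4(3) ≥ 6.

Largest n = 5; hence R_4(3) > 5.


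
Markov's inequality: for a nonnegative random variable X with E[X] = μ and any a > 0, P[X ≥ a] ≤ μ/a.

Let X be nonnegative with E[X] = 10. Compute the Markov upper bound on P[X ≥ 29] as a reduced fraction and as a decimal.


μ = E[X] = 10, a = 29.
Markov: P[X ≥ 29] ≤ μ/a = (10)/29 = 10/29.
Numerically: ≈ 0.34483.
(Since a = 29 > μ = 10.00000, the bound 10/29 is < 1 and informative.)

P[X ≥ 29] ≤ 10/29 ≈ 0.34483.


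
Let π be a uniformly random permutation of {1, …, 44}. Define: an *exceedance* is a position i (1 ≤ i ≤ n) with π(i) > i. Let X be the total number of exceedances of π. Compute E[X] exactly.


Write X = Σ_{i=1}^{44} X_i, where X_i = 1_{π(i) > i}.
For each fixed i, π(i) is uniform over {1, …, 44} (marginal of a uniform permutation), so P[π(i) > i] = (n − i)/n. Summing: Σ_{i=1}^{44} (n − i)/n = (0 + 1 + … + 43)/44 = 44(44 − 1)/(2·44) = (44 − 1)/2.
Hence E[X] = Σ_{i=1}^{44} (44 − i)/44 = 43/2 ≈ 21.50000.

E[X] = 43/2 = 21.50000.


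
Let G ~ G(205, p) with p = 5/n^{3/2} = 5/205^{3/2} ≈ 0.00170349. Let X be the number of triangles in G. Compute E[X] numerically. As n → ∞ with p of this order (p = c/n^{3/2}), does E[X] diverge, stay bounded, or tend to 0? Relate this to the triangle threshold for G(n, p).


Number of potential triangles: C(205, 3) = 1414910.
Each occurs with probability p³ ≈ (0.00170349)³ ≈ 4.94330763e-09.
By linearity: E[X] = C(205, 3)·p³ ≈ 1414910 · 4.94330763e-09 ≈ 0.006994.
Since α = 3/2 > 1, p = c/n^{3/2} = o(1/n) is below the triangle threshold p ~ 1/n. Asymptotically E[X] ~ (c³/6)·n^{3(1−α)} = (5³/6)·n^{-1.5} → 0, so by Markov's inequality G has no triangles w.h.p.

E[X] ≈ 0.006994; in regime p = Θ(1/n^{3/2}) E[X] tends to 0 (below the triangle threshold p ~ 1/n).


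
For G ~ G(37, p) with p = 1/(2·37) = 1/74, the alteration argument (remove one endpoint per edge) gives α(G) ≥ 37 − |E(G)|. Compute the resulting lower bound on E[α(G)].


E[|E(G)|] = C(37, 2)·p = 666 · (1/74) = 9.
E[α(G)] ≥ n − E[|E(G)|] = 37 − 9 = 28.
Numerically: ≈ 28.00000.
(This is only a lower bound; the true E[α(G)] may be larger.)

E[α(G)] ≥ 28 ≈ 28.00000.


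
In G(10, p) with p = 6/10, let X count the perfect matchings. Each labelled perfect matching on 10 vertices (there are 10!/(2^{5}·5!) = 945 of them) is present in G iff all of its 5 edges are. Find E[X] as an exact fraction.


K_10 has 10!/(2^{5}·5!) = 945 labelled perfect matchings.
For each such perfect matching H, let X_H = 1 if all 5 edges of H are present in G. Then P[X_H = 1] = p^{5} = (3/5)^{5} = 243/3125.
Summing the indicators: E[X] = Σ_H E[X_H] = 945 · p^{5} = 945 · 243/3125 = 45927/625.
Numerically: E[X] ≈ 73.48.

E[X] = 945 · (3/5)^{5} = 45927/625 ≈ 73.48.


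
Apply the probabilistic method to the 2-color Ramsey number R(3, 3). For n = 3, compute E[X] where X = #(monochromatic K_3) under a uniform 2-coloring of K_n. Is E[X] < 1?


E[X] = C(3, 3) · 2^{1 − 3} = 1 · 2^{−2} = 1/4.
As a reduced fraction: E[X] = 1/4 ≈ 0.250.
Is E[X] < 1? YES.
Since E[X] < 1, there exists a 2-coloring of K_{3} with no monochromatic K_3; hence R(3, 3) > 3.

E[X] = 1/4 ≈ 0.250; E[X] < 1, so R(3, 3) > 3.


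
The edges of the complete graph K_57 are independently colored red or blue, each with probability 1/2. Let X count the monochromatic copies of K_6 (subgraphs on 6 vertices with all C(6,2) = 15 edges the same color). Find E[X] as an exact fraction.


Let X = Σ_S X_S over the C(57, 6) = 36288252 subsets S of size 6, where X_S = 1 if the K_6 on S is monochromatic.
For a fixed S, the K_6 on S has C(6, 2) = 15 edges. P[all 15 edges red] = (1/2)^15, and likewise for blue, so P[monochromatic] = 2·(1/2)^15 = 2^{1 − 15} = 1/16384.
Summing: E[X] = C(57, 6) · 2^{1 − 15} = 36288252 · 1/16384 = 9072063/4096.
Numerically: E[X] ≈ 2214.859131.

E[X] = C(57,6)·2^(1−C(6,2)) = 9072063/4096 ≈ 2214.859131.


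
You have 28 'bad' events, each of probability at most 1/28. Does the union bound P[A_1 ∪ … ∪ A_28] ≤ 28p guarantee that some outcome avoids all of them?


Union bound: P[∪_{i=1}^{28} A_i] ≤ Σ_i P[A_i] ≤ 28·p = 28·(1/28) = 1.
Numerically: 1 ≈ 1.000000.
Is 1 < 1? NO.
Since the bound 1 is ≥ 1, the union bound is uninformative here; it does NOT by itself certify existence.

28·p = 1 ≈ 1.000000; existence NOT certified by the union bound.


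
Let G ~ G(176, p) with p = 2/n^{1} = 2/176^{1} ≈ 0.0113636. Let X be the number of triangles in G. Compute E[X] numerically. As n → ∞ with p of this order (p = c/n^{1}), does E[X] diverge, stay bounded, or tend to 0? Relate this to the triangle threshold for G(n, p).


Number of potential triangles: C(176, 3) = 893200.
Each occurs with probability p³ ≈ (0.0113636)³ ≈ 1.46741172e-06.
By linearity: E[X] = C(176, 3)·p³ ≈ 893200 · 1.46741172e-06 ≈ 1.310692.
Here α = 1, so p = 2/n is exactly at the triangle threshold p ~ 1/n. Asymptotically E[X] → c³/6 = 2³/6 = 4/3 ≈ 1.333333, a bounded constant. In this regime the triangle count is asymptotically Poisson(c³/6).

E[X] ≈ 1.310692; in regime p = Θ(1/n^{1}) E[X] stays bounded (at the triangle threshold p ~ 1/n).


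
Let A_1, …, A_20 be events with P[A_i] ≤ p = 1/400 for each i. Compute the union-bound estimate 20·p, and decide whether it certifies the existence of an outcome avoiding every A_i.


Union bound: P[∪_{i=1}^{20} A_i] ≤ Σ_i P[A_i] ≤ 20·p = 20·(1/400) = 1/20.
Numerically: 1/20 ≈ 0.0500000.
Is 1/20 < 1? YES.
Since P[∪ A_i] ≤ 1/20 < 1, the complement has P[∩ A_i^c] ≥ 1 − 1/20 = 19/20 > 0, so some outcome avoids every A_i.

20·p = 1/20 ≈ 0.0500000; existence CERTIFIED by the union bound.


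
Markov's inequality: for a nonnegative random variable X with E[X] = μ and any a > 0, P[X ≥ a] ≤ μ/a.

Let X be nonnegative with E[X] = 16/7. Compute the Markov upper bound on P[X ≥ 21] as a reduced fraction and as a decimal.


μ = E[X] = 16/7, a = 21.
Markov: P[X ≥ 21] ≤ μ/a = (16/7)/21 = 16/147.
Numerically: ≈ 0.1088.
(Since a = 21 > μ = 2.2857, the bound 16/147 is < 1 and informative.)

P[X ≥ 21] ≤ 16/147 ≈ 0.1088.


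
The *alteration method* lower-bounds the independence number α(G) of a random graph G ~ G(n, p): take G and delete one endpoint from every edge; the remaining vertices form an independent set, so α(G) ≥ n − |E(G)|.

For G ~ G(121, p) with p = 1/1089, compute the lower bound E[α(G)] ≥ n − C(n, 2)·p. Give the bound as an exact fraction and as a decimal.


E[|E(G)|] = C(121, 2)·p = 7260 · (1/1089) = 20/3.
E[α(G)] ≥ n − E[|E(G)|] = 121 − 20/3 = 343/3.
Numerically: ≈ 114.333333.
(This is only a lower bound; the true E[α(G)] may be larger.)

E[α(G)] ≥ 343/3 ≈ 114.333333.


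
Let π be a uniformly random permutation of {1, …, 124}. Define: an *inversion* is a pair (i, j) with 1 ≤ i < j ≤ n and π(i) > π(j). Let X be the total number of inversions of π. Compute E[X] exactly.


Write X = Σ X_I over the C(124, 2) = 7626 pairs i < j, with X_I the indicator of one inversion.
There are 7626 indicators.
For each fixed pair i < j, the values π(i) and π(j) are two distinct elements of {1, …, 124} in uniformly random order; by symmetry P[π(i) > π(j)] = 1/2.
By linearity: E[X] = 7626 · (1/2) = C(124, 2) · (1/2) = 7626/2 = 3813 ≈ 3813.0000.

E[X] = 3813 = 3813.0000.


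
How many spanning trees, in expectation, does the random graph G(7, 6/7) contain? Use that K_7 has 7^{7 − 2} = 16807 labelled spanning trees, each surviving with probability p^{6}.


K_7 has 7^{7 − 2} = 16807 labelled spanning trees.
For each such spanning tree H, let X_H = 1 if all 6 edges of H are present in G. Then P[X_H = 1] = p^{6} = (6/7)^{6} = 46656/117649.
Summing the indicators: E[X] = Σ_H E[X_H] = 16807 · p^{6} = 16807 · 46656/117649 = 46656/7.
Numerically: E[X] ≈ 6665.14.

E[X] = 16807 · (6/7)^{6} = 46656/7 ≈ 6665.14.


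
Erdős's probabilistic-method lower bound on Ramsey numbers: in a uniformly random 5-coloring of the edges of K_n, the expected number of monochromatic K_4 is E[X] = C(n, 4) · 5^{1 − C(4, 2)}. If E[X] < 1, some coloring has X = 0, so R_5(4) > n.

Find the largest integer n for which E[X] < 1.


We need C(n, 4) · 5^{1 − 6} < 1, i.e. C(n, 4) < 5^{6 − 1} = 3125.
Check values of n near the boundary:
  n = 16: C(16, 4) = 1820; 1820 < 3125? YES
  n = 17: C(17, 4) = 2380; 2380 < 3125? YES
  n = 18: C(18, 4) = 3060; 3060 < 3125? YES
  n = 19: C(19, 4) = 3876; 3876 < 3125? NO
  n = 20: C(20, 4) = 4845; 4845 < 3125? NO
The largest n with C(n, 4) < 3125 is n = 18 (where E[X] = 612/625 ≈ 0.979200). Hence R_5(4) > 18, i.e. R_5(4) ≥ 19.

Largest n = 18; hence R_5(4) > 18.


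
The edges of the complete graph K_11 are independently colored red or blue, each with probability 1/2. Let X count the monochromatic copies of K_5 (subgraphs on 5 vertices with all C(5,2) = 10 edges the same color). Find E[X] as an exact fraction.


Let X = Σ_S X_S over the C(11, 5) = 462 subsets S of size 5, where X_S = 1 if the K_5 on S is monochromatic.
For a fixed S, the K_5 on S has C(5, 2) = 10 edges. P[all 10 edges red] = (1/2)^10, and likewise for blue, so P[monochromatic] = 2·(1/2)^10 = 2^{1 − 10} = 1/512.
By linearity of expectation: E[X] = C(11, 5) · 2^{1 − 10} = 462 · 1/512 = 231/256.
Numerically: E[X] ≈ 0.902.

E[X] = C(11,5)·2^(1−C(5,2)) = 231/256 ≈ 0.902.


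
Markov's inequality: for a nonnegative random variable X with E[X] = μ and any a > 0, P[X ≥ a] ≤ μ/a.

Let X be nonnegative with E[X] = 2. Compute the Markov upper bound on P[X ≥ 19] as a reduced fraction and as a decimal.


μ = E[X] = 2, a = 19.
Markov: P[X ≥ 19] ≤ μ/a = (2)/19 = 2/19.
Numerically: ≈ 0.105.
(Since a = 19 > μ = 2.000, the bound 2/19 is < 1 and informative.)

P[X ≥ 19] ≤ 2/19 ≈ 0.105.


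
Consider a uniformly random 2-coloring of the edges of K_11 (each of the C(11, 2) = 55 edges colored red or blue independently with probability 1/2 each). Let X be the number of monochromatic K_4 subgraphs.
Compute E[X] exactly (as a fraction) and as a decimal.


Let X = Σ_S X_S over the C(11, 4) = 330 subsets S of size 4, where X_S = 1 if the K_4 on S is monochromatic.
For a fixed S, the K_4 on S has C(4, 2) = 6 edges. P[all 6 edges red] = (1/2)^6, and likewise for blue, so P[monochromatic] = 2·(1/2)^6 = 2^{1 − 6} = 1/32.
By linearity: E[X] = C(11, 4) · 2^{1 − 6} = 330 · 1/32 = 165/16.
Numerically: E[X] ≈ 10.312.

E[X] = C(11,4)·2^(1−C(4,2)) = 165/16 ≈ 10.312.


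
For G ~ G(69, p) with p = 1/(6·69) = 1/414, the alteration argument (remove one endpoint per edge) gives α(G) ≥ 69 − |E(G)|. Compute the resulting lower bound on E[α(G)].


E[|E(G)|] = C(69, 2)·p = 2346 · (1/414) = 17/3.
E[α(G)] ≥ n − E[|E(G)|] = 69 − 17/3 = 190/3.
Numerically: ≈ 63.333333.
(This is only a lower bound; the true E[α(G)] may be larger.)

E[α(G)] ≥ 190/3 ≈ 63.333333.


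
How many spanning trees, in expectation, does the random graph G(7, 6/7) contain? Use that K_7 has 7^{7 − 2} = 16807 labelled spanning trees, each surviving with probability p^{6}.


K_7 has 7^{7 − 2} = 16807 labelled spanning trees.
For each such spanning tree H, let X_H = 1 if all 6 edges of H are present in G. Then P[X_H = 1] = p^{6} = (6/7)^{6} = 46656/117649.
Summing the indicators: E[X] = Σ_H E[X_H] = 16807 · p^{6} = 16807 · 46656/117649 = 46656/7.
Numerically: E[X] ≈ 6665.14.

E[X] = 16807 · (6/7)^{6} = 46656/7 ≈ 6665.14.


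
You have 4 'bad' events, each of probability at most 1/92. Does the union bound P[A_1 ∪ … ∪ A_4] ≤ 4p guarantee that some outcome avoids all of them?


Union bound: P[∪_{i=1}^{4} A_i] ≤ Σ_i P[A_i] ≤ 4·p = 4·(1/92) = 1/23.
Numerically: 1/23 ≈ 0.04348.
Is 1/23 < 1? YES.
Since P[∪ A_i] ≤ 1/23 < 1, the complement has P[∩ A_i^c] ≥ 1 − 1/23 = 22/23 > 0, so some outcome avoids every A_i.

4·p = 1/23 ≈ 0.04348; existence CERTIFIED by the union bound.


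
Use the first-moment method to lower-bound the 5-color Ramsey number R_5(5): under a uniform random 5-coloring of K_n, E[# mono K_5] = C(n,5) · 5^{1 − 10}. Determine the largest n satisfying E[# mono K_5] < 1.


We need C(n, 5) · 5^{1 − 10} < 1, i.e. C(n, 5) < 5^{10 − 1} = 1953125.
Check values of n near the boundary:
  n = 46: C(46, 5) = 1370754; 1370754 < 1953125? YES
  n = 47: C(47, 5) = 1533939; 1533939 < 1953125? YES
  n = 48: C(48, 5) = 1712304; 1712304 < 1953125? YES
  n = 49: C(49, 5) = 1906884; 1906884 < 1953125? YES
  n = 50: C(50, 5) = 2118760; 2118760 < 1953125? NO
  n = 51: C(51, 5) = 2349060; 2349060 < 1953125? NO
The largest n with C(n, 5) < 1953125 is n = 49 (where E[X] = 1906884/1953125 ≈ 0.976). Hence R_5(5) > 49, i.e. R_5(5) ≥ 50.

Largest n = 49; hence R_5(5) > 49.
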